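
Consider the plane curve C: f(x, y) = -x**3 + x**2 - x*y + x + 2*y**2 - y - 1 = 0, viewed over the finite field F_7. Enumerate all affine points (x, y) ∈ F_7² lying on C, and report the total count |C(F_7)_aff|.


Affine F_7-points: {(0, 1), (0, 3), (1, 0), (1, 1), (3, 4), (3, 5), (4, 3), (6, 0)}; count = 8.

For each of the 49 pairs (x, y) ∈ F_7², evaluate f(x, y) mod 7. Record the zeros.
  x = 0: [0↦6, 1↦0, 2↦5, 3↦0, 4↦6, 5↦2, 6↦2]  zeros at y ∈ {1, 3}
  x = 1: [0↦0, 1↦0, 2↦4, 3↦5, 4↦3, 5↦5, 6↦4]  zeros at y ∈ {0, 1}
  x = 2: [0↦4, 1↦3, 2↦6, 3↦6, 4↦3, 5↦4, 6↦2]  zeros at y ∈ ∅
  x = 3: [0↦5, 1↦3, 2↦5, 3↦4, 4↦0, 5↦0, 6↦4]  zeros at y ∈ {4, 5}
  x = 4: [0↦4, 1↦1, 2↦2, 3↦0, 4↦2, 5↦1, 6↦4]  zeros at y ∈ {3}
  x = 5: [0↦2, 1↦5, 2↦5, 3↦2, 4↦3, 5↦1, 6↦3]  zeros at y ∈ ∅
  x = 6: [0↦0, 1↦2, 2↦1, 3↦4, 4↦4, 5↦1, 6↦2]  zeros at y ∈ {0}
Collecting zeros: affine points = {(0, 1), (0, 3), (1, 0), (1, 1), (3, 4), (3, 5), (4, 3), (6, 0)}.
Total count |C(F_7)_aff| = 8.


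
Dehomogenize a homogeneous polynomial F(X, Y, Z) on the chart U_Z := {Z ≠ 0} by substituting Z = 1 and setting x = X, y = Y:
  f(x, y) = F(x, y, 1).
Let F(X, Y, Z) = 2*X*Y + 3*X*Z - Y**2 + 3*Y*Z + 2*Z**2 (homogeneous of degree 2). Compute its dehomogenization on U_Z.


f(x, y) = 2*x*y + 3*x - y**2 + 3*y + 2

On U_Z we set Z = 1. Each monomial c·X^i·Y^j·Z^k in F becomes c·x^i·y^j·1^k = c·x^i·y^j.
Substituting Z = 1: F(X, Y, 1) = 2*x*y + 3*x - y**2 + 3*y + 2.
Note: deg(f) ≤ deg(F) = 2; strict inequality happens when F is divisible by Z (lost terms).


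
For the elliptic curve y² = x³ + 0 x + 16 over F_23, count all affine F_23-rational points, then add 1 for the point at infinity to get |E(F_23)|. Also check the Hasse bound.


Affine points = {(0, 4), (0, 19), (2, 1), (2, 22), (5, 7), (5, 16), (6, 5), (6, 18), (9, 3), (9, 20), (10, 2), (10, 21), (11, 6), (11, 17), (14, 0), (16, 8), (16, 15), (18, 11), (18, 12), (20, 9), (20, 14), (21, 10), (21, 13)}; affine count = 23; |E(F_23)| = 24.

Discriminant check: Δ ∝ 4a³ + 27b² = 4·0³ + 27·16² = 4·0 + 27·256 ≡ 12 (mod 23). Nonzero ⇒ E is nonsingular.
For each x ∈ F_23, compute rhs = x³ + 0·x + 16 mod 23, then count y ∈ F_23 with y² ≡ rhs.
  x = 0: rhs = 16, matching y values: 4, 19 (2 points).
  x = 1: rhs = 17, matching y values: none (0 points).
  x = 2: rhs = 1, matching y values: 1, 22 (2 points).
  x = 3: rhs = 20, matching y values: none (0 points).
  x = 4: rhs = 11, matching y values: none (0 points).
  x = 5: rhs = 3, matching y values: 7, 16 (2 points).
  x = 6: rhs = 2, matching y values: 5, 18 (2 points).
  x = 7: rhs = 14, matching y values: none (0 points).
  x = 8: rhs = 22, matching y values: none (0 points).
  x = 9: rhs = 9, matching y values: 3, 20 (2 points).
  x = 10: rhs = 4, matching y values: 2, 21 (2 points).
  x = 11: rhs = 13, matching y values: 6, 17 (2 points).
  x = 12: rhs = 19, matching y values: none (0 points).
  x = 13: rhs = 5, matching y values: none (0 points).
  x = 14: rhs = 0, matching y values: 0 (1 points).
  x = 15: rhs = 10, matching y values: none (0 points).
  x = 16: rhs = 18, matching y values: 8, 15 (2 points).
  x = 17: rhs = 7, matching y values: none (0 points).
  x = 18: rhs = 6, matching y values: 11, 12 (2 points).
  x = 19: rhs = 21, matching y values: none (0 points).
  x = 20: rhs = 12, matching y values: 9, 14 (2 points).
  x = 21: rhs = 8, matching y values: 10, 13 (2 points).
  x = 22: rhs = 15, matching y values: none (0 points).
Total affine count: 23.
Full point count |E(F_23)| = 23 + 1 = 24.
Hasse bound: |24 − (23+1)| = |0| = 0 ≤ 2√23 ≈ 9.5917 ✓.


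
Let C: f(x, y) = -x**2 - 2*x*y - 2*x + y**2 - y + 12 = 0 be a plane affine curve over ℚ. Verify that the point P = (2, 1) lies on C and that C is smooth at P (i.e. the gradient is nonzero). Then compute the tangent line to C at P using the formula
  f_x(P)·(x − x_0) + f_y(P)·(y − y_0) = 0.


Tangent line at P: -8*x - 3*y + 19 = 0.

Step 1: f(2, 1) = 0, so P lies on C.
Step 2: partial derivatives
  f_x(x, y) = -2*x - 2*y - 2, f_y(x, y) = -2*x + 2*y - 1.
  f_x(P) = -8, f_y(P) = -3 (gradient nonzero, so P is smooth).
Step 3: tangent line at P: -8·(x − 2) + -3·(y − 1) = 0.
Expanding: -8*x - 3*y + 19 = 0.


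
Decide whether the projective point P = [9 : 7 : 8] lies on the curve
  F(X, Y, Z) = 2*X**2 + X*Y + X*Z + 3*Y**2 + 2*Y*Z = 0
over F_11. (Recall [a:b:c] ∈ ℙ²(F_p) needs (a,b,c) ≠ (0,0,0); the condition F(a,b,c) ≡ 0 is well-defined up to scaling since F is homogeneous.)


F(9,7,8) ≡ 6 (mod 11); P is NOT on the curve.

Evaluate F(9, 7, 8) term-by-term (mod 11).
  2*X**2 ↦ 2·81·1·1 = 162
  X*Y ↦ 1·9·7·1 = 63
  X*Z ↦ 1·9·1·8 = 72
  3*Y**2 ↦ 3·1·49·1 = 147
  2*Y*Z ↦ 2·1·7·8 = 112
Sum: F(9, 7, 8) = (162) + (63) + (72) + (147) + (112) = 556.
Reducing mod 11: 556 ≡ 6 (mod 11).
Since F(a, b, c) ≡ 6 ≠ 0 (mod 11), P does NOT lie on the curve.


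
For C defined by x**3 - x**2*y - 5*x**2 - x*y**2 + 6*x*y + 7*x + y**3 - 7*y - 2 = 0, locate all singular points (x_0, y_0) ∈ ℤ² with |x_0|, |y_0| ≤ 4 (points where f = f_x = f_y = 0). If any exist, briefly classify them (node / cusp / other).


Singular points: {(2, 1)}; classification: cusp.

Compute partial derivatives:
  f_x = 3*x**2 - 2*x*y - 10*x - y**2 + 6*y + 7.
  f_y = -x**2 - 2*x*y + 6*x + 3*y**2 - 7.
Scan x_0 ∈ {−4, ..., 4}. For each x_0, f_y(x_0, y) is a polynomial in y; find its integer roots y ∈ {−4, ..., 4}, then test f_x and f at those candidates.
  x = -4: f_y(-4, y) = 3*y**2 + 8*y - 47; no integer root y with |y| ≤ 4.
  x = -3: f_y(-3, y) = 3*y**2 + 6*y - 34; no integer root y with |y| ≤ 4.
  x = -2: f_y(-2, y) = 3*y**2 + 4*y - 23; no integer root y with |y| ≤ 4.
  x = -1: f_y(-1, y) = 3*y**2 + 2*y - 14; no integer root y with |y| ≤ 4.
  x = 0: f_y(0, y) = 3*y**2 - 7; no integer root y with |y| ≤ 4.
  x = 1: f_y(1, y) = 3*y**2 - 2*y - 2; no integer root y with |y| ≤ 4.
  x = 2: f_y(2, y) = 3*y**2 - 4*y + 1; vanishes at y ∈ {1}. (2, 1): f_x = 0, f = 0 — SINGULAR.
  x = 3: f_y(3, y) = 3*y**2 - 6*y + 2; no integer root y with |y| ≤ 4.
  x = 4: f_y(4, y) = 3*y**2 - 8*y + 1; no integer root y with |y| ≤ 4.
Only singular point on the grid: (2, 1).
Classify: substitute x = 2 + u, y = 1 + v and expand: f = u**3 - u**2*v - u*v**2 + v**3 + v**2.
No constant or linear terms (consistent with a singular point). Quadratic part: v**2. Cubic part: u**3 - u**2*v - u*v**2 + v**3.
The quadratic part v**2 is a perfect square, so there is a single (double) tangent line v = 0, i.e. y = 1. Restricting the cubic part to that line (v = 0) leaves u**3 ≠ 0, so f is not divisible by v and the branch is v² ≈ -u**3 to lowest order — this is a cusp.
Classification: cusp.


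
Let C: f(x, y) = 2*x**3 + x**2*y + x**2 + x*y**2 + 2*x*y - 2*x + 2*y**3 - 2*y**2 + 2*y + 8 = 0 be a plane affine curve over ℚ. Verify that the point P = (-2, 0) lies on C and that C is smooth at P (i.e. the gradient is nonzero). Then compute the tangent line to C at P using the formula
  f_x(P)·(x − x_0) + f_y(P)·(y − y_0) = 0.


Tangent line at P: 18*x + 2*y + 36 = 0.

Step 1: f(-2, 0) = 0, so P lies on C.
Step 2: partial derivatives
  f_x(x, y) = 6*x**2 + 2*x*y + 2*x + y**2 + 2*y - 2, f_y(x, y) = x**2 + 2*x*y + 2*x + 6*y**2 - 4*y + 2.
  f_x(P) = 18, f_y(P) = 2 (gradient nonzero, so P is smooth).
Step 3: tangent line at P: 18·(x − -2) + 2·(y − 0) = 0.
Expanding: 18*x + 2*y + 36 = 0.


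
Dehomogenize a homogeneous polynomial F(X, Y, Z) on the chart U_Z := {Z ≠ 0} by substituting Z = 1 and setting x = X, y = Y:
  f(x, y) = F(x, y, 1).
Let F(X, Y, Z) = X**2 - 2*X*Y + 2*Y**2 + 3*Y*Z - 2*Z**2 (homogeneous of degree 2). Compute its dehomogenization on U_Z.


f(x, y) = x**2 - 2*x*y + 2*y**2 + 3*y - 2

On U_Z we set Z = 1. Each monomial c·X^i·Y^j·Z^k in F becomes c·x^i·y^j·1^k = c·x^i·y^j.
Substituting Z = 1: F(X, Y, 1) = x**2 - 2*x*y + 2*y**2 + 3*y - 2.
Note: deg(f) ≤ deg(F) = 2; strict inequality happens when F is divisible by Z (lost terms).


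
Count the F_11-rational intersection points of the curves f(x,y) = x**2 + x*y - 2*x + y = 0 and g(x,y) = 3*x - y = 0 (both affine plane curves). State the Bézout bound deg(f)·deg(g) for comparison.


Common zeros: {(0, 0), (8, 2)}; count = 2; Bézout bound = 2.

deg(f) = 2, deg(g) = 1, so Bézout bound = 2.
Scan x ∈ F_11. For each x, list the y ∈ F_11 with f(x, y) ≡ 0 and those with g(x, y) ≡ 0 (mod 11); the common zeros in that column are the intersection.
  x = 0: f ≡ 0 at y ∈ {0}; g ≡ 0 at y ∈ {0}; common: {0}.
  x = 1: f ≡ 0 at y ∈ {6}; g ≡ 0 at y ∈ {3}; common: ∅.
  x = 2: f ≡ 0 at y ∈ {0}; g ≡ 0 at y ∈ {6}; common: ∅.
  x = 3: f ≡ 0 at y ∈ {2}; g ≡ 0 at y ∈ {9}; common: ∅.
  x = 4: f ≡ 0 at y ∈ {5}; g ≡ 0 at y ∈ {1}; common: ∅.
  x = 5: f ≡ 0 at y ∈ {3}; g ≡ 0 at y ∈ {4}; common: ∅.
  x = 6: f ≡ 0 at y ∈ {6}; g ≡ 0 at y ∈ {7}; common: ∅.
  x = 7: f ≡ 0 at y ∈ {8}; g ≡ 0 at y ∈ {10}; common: ∅.
  x = 8: f ≡ 0 at y ∈ {2}; g ≡ 0 at y ∈ {2}; common: {2}.
  x = 9: f ≡ 0 at y ∈ {8}; g ≡ 0 at y ∈ {5}; common: ∅.
  x = 10: f ≡ 0 at y ∈ ∅; g ≡ 0 at y ∈ {8}; common: ∅.
Collecting: common zeros = {(0, 0), (8, 2)}, so the count is 2.
Comparison with the Bézout bound: 2 ≤ 2 = deg(f)·deg(g), as expected for curves with no common component (the bound is attained).


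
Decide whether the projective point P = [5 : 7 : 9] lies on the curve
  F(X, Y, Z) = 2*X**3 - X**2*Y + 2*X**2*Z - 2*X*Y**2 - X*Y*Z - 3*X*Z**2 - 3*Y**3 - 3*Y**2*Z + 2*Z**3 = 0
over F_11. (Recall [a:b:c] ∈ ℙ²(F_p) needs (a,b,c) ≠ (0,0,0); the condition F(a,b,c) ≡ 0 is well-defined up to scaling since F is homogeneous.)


F(5,7,9) ≡ 9 (mod 11); P is NOT on the curve.

Evaluate F(5, 7, 9) term-by-term (mod 11).
  2*X**3 ↦ 2·125·1·1 = 250
  -X**2*Y ↦ -1·25·7·1 = -175
  2*X**2*Z ↦ 2·25·1·9 = 450
  -2*X*Y**2 ↦ -2·5·49·1 = -490
  -X*Y*Z ↦ -1·5·7·9 = -315
  -3*X*Z**2 ↦ -3·5·1·81 = -1215
  -3*Y**3 ↦ -3·1·343·1 = -1029
  -3*Y**2*Z ↦ -3·1·49·9 = -1323
  2*Z**3 ↦ 2·1·1·729 = 1458
Sum: F(5, 7, 9) = (250) + (-175) + (450) + (-490) + (-315) + (-1215) + (-1029) + (-1323) + (1458) = -2389.
Reducing mod 11: -2389 ≡ 9 (mod 11).
Since F(a, b, c) ≡ 9 ≠ 0 (mod 11), P does NOT lie on the curve.


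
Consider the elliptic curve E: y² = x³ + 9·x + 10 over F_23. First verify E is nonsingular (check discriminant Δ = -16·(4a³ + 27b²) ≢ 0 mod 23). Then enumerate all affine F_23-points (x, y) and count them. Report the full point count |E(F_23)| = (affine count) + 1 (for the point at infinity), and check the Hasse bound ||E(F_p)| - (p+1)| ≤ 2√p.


Affine points = {(2, 6), (2, 17), (3, 8), (3, 15), (4, 8), (4, 15), (6, 2), (6, 21), (7, 5), (7, 18), (12, 11), (12, 12), (13, 1), (13, 22), (15, 1), (15, 22), (16, 8), (16, 15), (17, 4), (17, 19), (18, 1), (18, 22), (19, 5), (19, 18), (20, 5), (20, 18), (22, 0)}; affine count = 27; |E(F_23)| = 28.

Discriminant check: Δ ∝ 4a³ + 27b² = 4·9³ + 27·10² = 4·729 + 27·100 ≡ 4 (mod 23). Nonzero ⇒ E is nonsingular.
For each x ∈ F_23, compute rhs = x³ + 9·x + 10 mod 23, then count y ∈ F_23 with y² ≡ rhs.
  x = 0: rhs = 10, matching y values: none (0 points).
  x = 1: rhs = 20, matching y values: none (0 points).
  x = 2: rhs = 13, matching y values: 6, 17 (2 points).
  x = 3: rhs = 18, matching y values: 8, 15 (2 points).
  x = 4: rhs = 18, matching y values: 8, 15 (2 points).
  x = 5: rhs = 19, matching y values: none (0 points).
  x = 6: rhs = 4, matching y values: 2, 21 (2 points).
  x = 7: rhs = 2, matching y values: 5, 18 (2 points).
  x = 8: rhs = 19, matching y values: none (0 points).
  x = 9: rhs = 15, matching y values: none (0 points).
  x = 10: rhs = 19, matching y values: none (0 points).
  x = 11: rhs = 14, matching y values: none (0 points).
  x = 12: rhs = 6, matching y values: 11, 12 (2 points).
  x = 13: rhs = 1, matching y values: 1, 22 (2 points).
  x = 14: rhs = 5, matching y values: none (0 points).
  x = 15: rhs = 1, matching y values: 1, 22 (2 points).
  x = 16: rhs = 18, matching y values: 8, 15 (2 points).
  x = 17: rhs = 16, matching y values: 4, 19 (2 points).
  x = 18: rhs = 1, matching y values: 1, 22 (2 points).
  x = 19: rhs = 2, matching y values: 5, 18 (2 points).
  x = 20: rhs = 2, matching y values: 5, 18 (2 points).
  x = 21: rhs = 7, matching y values: none (0 points).
  x = 22: rhs = 0, matching y values: 0 (1 points).
Total affine count: 27.
Full point count |E(F_23)| = 27 + 1 = 28.
Hasse bound: |28 − (23+1)| = |4| = 4 ≤ 2√23 ≈ 9.5917 ✓.


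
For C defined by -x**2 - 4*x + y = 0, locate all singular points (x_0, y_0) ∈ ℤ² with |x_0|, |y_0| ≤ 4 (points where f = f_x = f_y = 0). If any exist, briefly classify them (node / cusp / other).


No singular points in the scanned grid; C is smooth there.

Compute partial derivatives:
  f_x = -2*x - 4.
  f_y = 1.
f_y = 1 is a nonzero constant, so f_y never vanishes: no point (x, y) can satisfy f = f_x = f_y = 0. In particular no (x, y) ∈ {−4, ..., 4}² is singular; the curve is smooth.


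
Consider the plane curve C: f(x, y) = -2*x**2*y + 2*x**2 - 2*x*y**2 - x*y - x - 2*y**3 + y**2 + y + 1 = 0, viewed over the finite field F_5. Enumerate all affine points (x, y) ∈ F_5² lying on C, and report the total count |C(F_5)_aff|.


Affine F_5-points: {(1, 4), (2, 4), (3, 2), (4, 1), (4, 2)}; count = 5.

For each of the 25 pairs (x, y) ∈ F_5², evaluate f(x, y) mod 5. Record the zeros.
  x = 0: [0↦1, 1↦1, 2↦1, 3↦4, 4↦3]  zeros at y ∈ ∅
  x = 1: [0↦2, 1↦2, 2↦3, 3↦3, 4↦0]  zeros at y ∈ {4}
  x = 2: [0↦2, 1↦3, 2↦1, 3↦4, 4↦0]  zeros at y ∈ {4}
  x = 3: [0↦1, 1↦4, 2↦0, 3↦2, 4↦3]  zeros at y ∈ {2}
  x = 4: [0↦4, 1↦0, 2↦0, 3↦2, 4↦4]  zeros at y ∈ {1, 2}
Collecting zeros: affine points = {(1, 4), (2, 4), (3, 2), (4, 1), (4, 2)}.
Total count |C(F_5)_aff| = 5.


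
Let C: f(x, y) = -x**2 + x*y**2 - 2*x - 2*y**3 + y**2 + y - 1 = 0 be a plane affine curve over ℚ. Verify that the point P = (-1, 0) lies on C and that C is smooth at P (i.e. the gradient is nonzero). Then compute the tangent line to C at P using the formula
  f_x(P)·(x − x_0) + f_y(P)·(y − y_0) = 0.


Tangent line at P: y = 0.

Step 1: f(-1, 0) = 0, so P lies on C.
Step 2: partial derivatives
  f_x(x, y) = -2*x + y**2 - 2, f_y(x, y) = 2*x*y - 6*y**2 + 2*y + 1.
  f_x(P) = 0, f_y(P) = 1 (gradient nonzero, so P is smooth).
Step 3: tangent line at P: 0·(x − -1) + 1·(y − 0) = 0.
Expanding: y = 0.


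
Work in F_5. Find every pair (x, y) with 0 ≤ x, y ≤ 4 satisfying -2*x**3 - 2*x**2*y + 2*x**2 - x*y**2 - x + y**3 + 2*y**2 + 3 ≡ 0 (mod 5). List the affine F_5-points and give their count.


Affine F_5-points: {(1, 2), (2, 2), (2, 4), (3, 4), (4, 1)}; count = 5.

For each of the 25 pairs (x, y) ∈ F_5², evaluate f(x, y) mod 5. Record the zeros.
  x = 0: [0↦3, 1↦1, 2↦4, 3↦3, 4↦4]  zeros at y ∈ ∅
  x = 1: [0↦2, 1↦2, 2↦0, 3↦2, 4↦4]  zeros at y ∈ {2}
  x = 2: [0↦3, 1↦1, 2↦0, 3↦1, 4↦0]  zeros at y ∈ {2, 4}
  x = 3: [0↦4, 1↦1, 2↦2, 3↦3, 4↦0]  zeros at y ∈ {4}
  x = 4: [0↦3, 1↦0, 2↦4, 3↦1, 4↦2]  zeros at y ∈ {1}
Collecting zeros: affine points = {(1, 2), (2, 2), (2, 4), (3, 4), (4, 1)}.
Total count |C(F_5)_aff| = 5.


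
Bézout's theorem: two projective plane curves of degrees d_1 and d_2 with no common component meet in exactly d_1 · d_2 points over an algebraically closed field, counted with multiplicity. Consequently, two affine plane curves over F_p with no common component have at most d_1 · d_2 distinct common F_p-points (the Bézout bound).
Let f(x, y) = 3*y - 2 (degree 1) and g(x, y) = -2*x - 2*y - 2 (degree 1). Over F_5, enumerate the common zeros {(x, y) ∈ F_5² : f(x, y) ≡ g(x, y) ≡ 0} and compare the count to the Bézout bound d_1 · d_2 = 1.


Common zeros: {(0, 4)}; count = 1; Bézout bound = 1.

deg(f) = 1, deg(g) = 1, so Bézout bound = 1.
Scan x ∈ F_5. For each x, list the y ∈ F_5 with f(x, y) ≡ 0 and those with g(x, y) ≡ 0 (mod 5); the common zeros in that column are the intersection.
  x = 0: f ≡ 0 at y ∈ {4}; g ≡ 0 at y ∈ {4}; common: {4}.
  x = 1: f ≡ 0 at y ∈ {4}; g ≡ 0 at y ∈ {3}; common: ∅.
  x = 2: f ≡ 0 at y ∈ {4}; g ≡ 0 at y ∈ {2}; common: ∅.
  x = 3: f ≡ 0 at y ∈ {4}; g ≡ 0 at y ∈ {1}; common: ∅.
  x = 4: f ≡ 0 at y ∈ {4}; g ≡ 0 at y ∈ {0}; common: ∅.
Collecting: common zeros = {(0, 4)}, so the count is 1.
Comparison with the Bézout bound: 1 ≤ 1 = deg(f)·deg(g), as expected for curves with no common component (the bound is attained).


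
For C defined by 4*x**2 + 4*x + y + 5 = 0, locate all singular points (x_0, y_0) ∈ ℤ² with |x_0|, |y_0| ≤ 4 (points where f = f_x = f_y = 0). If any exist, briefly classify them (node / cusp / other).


No singular points in the scanned grid; C is smooth there.

Compute partial derivatives:
  f_x = 8*x + 4.
  f_y = 1.
f_y = 1 is a nonzero constant, so f_y never vanishes: no point (x, y) can satisfy f = f_x = f_y = 0. In particular no (x, y) ∈ {−4, ..., 4}² is singular; the curve is smooth.


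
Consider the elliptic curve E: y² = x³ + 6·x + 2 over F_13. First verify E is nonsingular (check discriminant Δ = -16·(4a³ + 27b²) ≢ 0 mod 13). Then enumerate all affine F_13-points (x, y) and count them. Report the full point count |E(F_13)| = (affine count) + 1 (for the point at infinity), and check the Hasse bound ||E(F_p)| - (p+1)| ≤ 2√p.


Affine points = {(1, 3), (1, 10), (2, 3), (2, 10), (4, 5), (4, 8), (5, 1), (5, 12), (7, 6), (7, 7), (8, 4), (8, 9), (10, 3), (10, 10)}; affine count = 14; |E(F_13)| = 15.

Discriminant check: Δ ∝ 4a³ + 27b² = 4·6³ + 27·2² = 4·216 + 27·4 ≡ 10 (mod 13). Nonzero ⇒ E is nonsingular.
For each x ∈ F_13, compute rhs = x³ + 6·x + 2 mod 13, then count y ∈ F_13 with y² ≡ rhs.
  x = 0: rhs = 2, matching y values: none (0 points).
  x = 1: rhs = 9, matching y values: 3, 10 (2 points).
  x = 2: rhs = 9, matching y values: 3, 10 (2 points).
  x = 3: rhs = 8, matching y values: none (0 points).
  x = 4: rhs = 12, matching y values: 5, 8 (2 points).
  x = 5: rhs = 1, matching y values: 1, 12 (2 points).
  x = 6: rhs = 7, matching y values: none (0 points).
  x = 7: rhs = 10, matching y values: 6, 7 (2 points).
  x = 8: rhs = 3, matching y values: 4, 9 (2 points).
  x = 9: rhs = 5, matching y values: none (0 points).
  x = 10: rhs = 9, matching y values: 3, 10 (2 points).
  x = 11: rhs = 8, matching y values: none (0 points).
  x = 12: rhs = 8, matching y values: none (0 points).
Total affine count: 14.
Full point count |E(F_13)| = 14 + 1 = 15.
Hasse bound: |15 − (13+1)| = |1| = 1 ≤ 2√13 ≈ 7.2111 ✓.


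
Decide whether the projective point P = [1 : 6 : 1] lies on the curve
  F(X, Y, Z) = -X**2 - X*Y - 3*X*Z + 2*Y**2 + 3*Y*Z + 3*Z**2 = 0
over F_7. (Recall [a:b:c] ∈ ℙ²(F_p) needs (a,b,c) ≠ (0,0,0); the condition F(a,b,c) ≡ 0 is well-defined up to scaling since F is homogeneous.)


F(1,6,1) ≡ 6 (mod 7); P is NOT on the curve.

Evaluate F(1, 6, 1) term-by-term (mod 7).
  -X**2 ↦ -1·1·1·1 = -1
  -X*Y ↦ -1·1·6·1 = -6
  -3*X*Z ↦ -3·1·1·1 = -3
  2*Y**2 ↦ 2·1·36·1 = 72
  3*Y*Z ↦ 3·1·6·1 = 18
  3*Z**2 ↦ 3·1·1·1 = 3
Sum: F(1, 6, 1) = (-1) + (-6) + (-3) + (72) + (18) + (3) = 83.
Reducing mod 7: 83 ≡ 6 (mod 7).
Since F(a, b, c) ≡ 6 ≠ 0 (mod 7), P does NOT lie on the curve.


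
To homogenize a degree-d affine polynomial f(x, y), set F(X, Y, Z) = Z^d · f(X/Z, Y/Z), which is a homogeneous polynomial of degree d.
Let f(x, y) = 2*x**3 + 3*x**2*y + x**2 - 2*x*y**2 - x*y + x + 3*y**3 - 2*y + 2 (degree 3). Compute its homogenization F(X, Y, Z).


F(X, Y, Z) = 2*X**3 + 3*X**2*Y + X**2*Z - 2*X*Y**2 - X*Y*Z + X*Z**2 + 3*Y**3 - 2*Y*Z**2 + 2*Z**3

deg(f) = 3.
Substitute x = X/Z, y = Y/Z into f, then multiply by Z^3.
  monomial 2·x^3·y^0 ↦ 2·X^3·Y^0·Z^0.
  monomial 3·x^2·y^1 ↦ 3·X^2·Y^1·Z^0.
  monomial 1·x^2·y^0 ↦ 1·X^2·Y^0·Z^1.
  monomial -2·x^1·y^2 ↦ -2·X^1·Y^2·Z^0.
  monomial -1·x^1·y^1 ↦ -1·X^1·Y^1·Z^1.
  monomial 1·x^1·y^0 ↦ 1·X^1·Y^0·Z^2.
  monomial 3·x^0·y^3 ↦ 3·X^0·Y^3·Z^0.
  monomial -2·x^0·y^1 ↦ -2·X^0·Y^1·Z^2.
  monomial 2·x^0·y^0 ↦ 2·X^0·Y^0·Z^3.
Collecting: F(X, Y, Z) = 2*X**3 + 3*X**2*Y + X**2*Z - 2*X*Y**2 - X*Y*Z + X*Z**2 + 3*Y**3 - 2*Y*Z**2 + 2*Z**3.


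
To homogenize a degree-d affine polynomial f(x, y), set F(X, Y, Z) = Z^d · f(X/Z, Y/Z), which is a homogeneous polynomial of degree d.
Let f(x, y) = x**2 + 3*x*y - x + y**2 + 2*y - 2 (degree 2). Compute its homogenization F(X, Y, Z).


F(X, Y, Z) = X**2 + 3*X*Y - X*Z + Y**2 + 2*Y*Z - 2*Z**2

deg(f) = 2.
Substitute x = X/Z, y = Y/Z into f, then multiply by Z^2.
  monomial 1·x^2·y^0 ↦ 1·X^2·Y^0·Z^0.
  monomial 3·x^1·y^1 ↦ 3·X^1·Y^1·Z^0.
  monomial -1·x^1·y^0 ↦ -1·X^1·Y^0·Z^1.
  monomial 1·x^0·y^2 ↦ 1·X^0·Y^2·Z^0.
  monomial 2·x^0·y^1 ↦ 2·X^0·Y^1·Z^1.
  monomial -2·x^0·y^0 ↦ -2·X^0·Y^0·Z^2.
Collecting: F(X, Y, Z) = X**2 + 3*X*Y - X*Z + Y**2 + 2*Y*Z - 2*Z**2.


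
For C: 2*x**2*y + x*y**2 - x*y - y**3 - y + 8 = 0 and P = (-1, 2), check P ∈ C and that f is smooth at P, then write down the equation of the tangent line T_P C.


Tangent line at P: -6*x - 14*y + 22 = 0.

Step 1: f(-1, 2) = 0, so P lies on C.
Step 2: partial derivatives
  f_x(x, y) = 4*x*y + y**2 - y, f_y(x, y) = 2*x**2 + 2*x*y - x - 3*y**2 - 1.
  f_x(P) = -6, f_y(P) = -14 (gradient nonzero, so P is smooth).
Step 3: tangent line at P: -6·(x − -1) + -14·(y − 2) = 0.
Expanding: -6*x - 14*y + 22 = 0.


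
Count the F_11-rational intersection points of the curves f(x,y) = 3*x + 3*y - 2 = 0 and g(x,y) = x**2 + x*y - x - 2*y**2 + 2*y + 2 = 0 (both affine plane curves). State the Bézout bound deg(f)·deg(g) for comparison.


Common zeros: {(0, 8), (2, 6)}; count = 2; Bézout bound = 2.

deg(f) = 1, deg(g) = 2, so Bézout bound = 2.
Scan x ∈ F_11. For each x, list the y ∈ F_11 with f(x, y) ≡ 0 and those with g(x, y) ≡ 0 (mod 11); the common zeros in that column are the intersection.
  x = 0: f ≡ 0 at y ∈ {8}; g ≡ 0 at y ∈ {4, 8}; common: {8}.
  x = 1: f ≡ 0 at y ∈ {7}; g ≡ 0 at y ∈ {2, 5}; common: ∅.
  x = 2: f ≡ 0 at y ∈ {6}; g ≡ 0 at y ∈ {6, 7}; common: {6}.
  x = 3: f ≡ 0 at y ∈ {5}; g ≡ 0 at y ∈ {1, 7}; common: ∅.
  x = 4: f ≡ 0 at y ∈ {4}; g ≡ 0 at y ∈ {6, 8}; common: ∅.
  x = 5: f ≡ 0 at y ∈ {3}; g ≡ 0 at y ∈ {0, 9}; common: ∅.
  x = 6: f ≡ 0 at y ∈ {2}; g ≡ 0 at y ∈ {5, 10}; common: ∅.
  x = 7: f ≡ 0 at y ∈ {1}; g ≡ 0 at y ∈ {0, 10}; common: ∅.
  x = 8: f ≡ 0 at y ∈ {0}; g ≡ 0 at y ∈ {1, 4}; common: ∅.
  x = 9: f ≡ 0 at y ∈ {10}; g ≡ 0 at y ∈ {2, 9}; common: ∅.
  x = 10: f ≡ 0 at y ∈ {9}; g ≡ 0 at y ∈ {3}; common: ∅.
Collecting: common zeros = {(0, 8), (2, 6)}, so the count is 2.
Comparison with the Bézout bound: 2 ≤ 2 = deg(f)·deg(g), as expected for curves with no common component (the bound is attained).


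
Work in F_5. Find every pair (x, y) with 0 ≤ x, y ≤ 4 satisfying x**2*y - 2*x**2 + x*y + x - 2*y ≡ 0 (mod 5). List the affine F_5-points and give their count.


Affine F_5-points: {(0, 0), (2, 4), (3, 0), (3, 1), (3, 2), (3, 3), (3, 4), (4, 1)}; count = 8.

For each of the 25 pairs (x, y) ∈ F_5², evaluate f(x, y) mod 5. Record the zeros.
  x = 0: [0↦0, 1↦3, 2↦1, 3↦4, 4↦2]  zeros at y ∈ {0}
  x = 1: [0↦4, 1↦4, 2↦4, 3↦4, 4↦4]  zeros at y ∈ ∅
  x = 2: [0↦4, 1↦3, 2↦2, 3↦1, 4↦0]  zeros at y ∈ {4}
  x = 3: [0↦0, 1↦0, 2↦0, 3↦0, 4↦0]  zeros at y ∈ {0, 1, 2, 3, 4}
  x = 4: [0↦2, 1↦0, 2↦3, 3↦1, 4↦4]  zeros at y ∈ {1}
Collecting zeros: affine points = {(0, 0), (2, 4), (3, 0), (3, 1), (3, 2), (3, 3), (3, 4), (4, 1)}.
Total count |C(F_5)_aff| = 8.


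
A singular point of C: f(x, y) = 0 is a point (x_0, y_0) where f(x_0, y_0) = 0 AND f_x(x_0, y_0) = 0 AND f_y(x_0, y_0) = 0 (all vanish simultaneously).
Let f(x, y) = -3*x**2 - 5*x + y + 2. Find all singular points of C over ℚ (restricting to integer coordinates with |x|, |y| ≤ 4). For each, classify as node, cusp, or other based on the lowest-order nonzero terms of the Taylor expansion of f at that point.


No singular points in the scanned grid; C is smooth there.

Compute partial derivatives:
  f_x = -6*x - 5.
  f_y = 1.
f_y = 1 is a nonzero constant, so f_y never vanishes: no point (x, y) can satisfy f = f_x = f_y = 0. In particular no (x, y) ∈ {−4, ..., 4}² is singular; the curve is smooth.


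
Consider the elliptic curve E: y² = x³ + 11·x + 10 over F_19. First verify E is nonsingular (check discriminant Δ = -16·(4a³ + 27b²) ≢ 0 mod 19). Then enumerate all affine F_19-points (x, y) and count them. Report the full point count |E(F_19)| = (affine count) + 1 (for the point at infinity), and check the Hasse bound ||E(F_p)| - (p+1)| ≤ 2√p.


Affine points = {(4, 2), (4, 17), (5, 0), (6, 8), (6, 11), (14, 1), (14, 18), (15, 4), (15, 15), (16, 8), (16, 11), (18, 6), (18, 13)}; affine count = 13; |E(F_19)| = 14.

Discriminant check: Δ ∝ 4a³ + 27b² = 4·11³ + 27·10² = 4·1331 + 27·100 ≡ 6 (mod 19). Nonzero ⇒ E is nonsingular.
For each x ∈ F_19, compute rhs = x³ + 11·x + 10 mod 19, then count y ∈ F_19 with y² ≡ rhs.
  x = 0: rhs = 10, matching y values: none (0 points).
  x = 1: rhs = 3, matching y values: none (0 points).
  x = 2: rhs = 2, matching y values: none (0 points).
  x = 3: rhs = 13, matching y values: none (0 points).
  x = 4: rhs = 4, matching y values: 2, 17 (2 points).
  x = 5: rhs = 0, matching y values: 0 (1 points).
  x = 6: rhs = 7, matching y values: 8, 11 (2 points).
  x = 7: rhs = 12, matching y values: none (0 points).
  x = 8: rhs = 2, matching y values: none (0 points).
  x = 9: rhs = 2, matching y values: none (0 points).
  x = 10: rhs = 18, matching y values: none (0 points).
  x = 11: rhs = 18, matching y values: none (0 points).
  x = 12: rhs = 8, matching y values: none (0 points).
  x = 13: rhs = 13, matching y values: none (0 points).
  x = 14: rhs = 1, matching y values: 1, 18 (2 points).
  x = 15: rhs = 16, matching y values: 4, 15 (2 points).
  x = 16: rhs = 7, matching y values: 8, 11 (2 points).
  x = 17: rhs = 18, matching y values: none (0 points).
  x = 18: rhs = 17, matching y values: 6, 13 (2 points).
Total affine count: 13.
Full point count |E(F_19)| = 13 + 1 = 14.
Hasse bound: |14 − (19+1)| = |-6| = 6 ≤ 2√19 ≈ 8.7178 ✓.


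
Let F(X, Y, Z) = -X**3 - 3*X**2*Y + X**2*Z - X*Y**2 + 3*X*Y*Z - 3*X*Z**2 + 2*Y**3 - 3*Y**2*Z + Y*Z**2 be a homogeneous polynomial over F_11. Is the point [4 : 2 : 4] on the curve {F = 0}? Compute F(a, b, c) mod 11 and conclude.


F(4,2,4) ≡ 1 (mod 11); P is NOT on the curve.

Evaluate F(4, 2, 4) term-by-term (mod 11).
  -X**3 ↦ -1·64·1·1 = -64
  -3*X**2*Y ↦ -3·16·2·1 = -96
  X**2*Z ↦ 1·16·1·4 = 64
  -X*Y**2 ↦ -1·4·4·1 = -16
  3*X*Y*Z ↦ 3·4·2·4 = 96
  -3*X*Z**2 ↦ -3·4·1·16 = -192
  2*Y**3 ↦ 2·1·8·1 = 16
  -3*Y**2*Z ↦ -3·1·4·4 = -48
  Y*Z**2 ↦ 1·1·2·16 = 32
Sum: F(4, 2, 4) = (-64) + (-96) + (64) + (-16) + (96) + (-192) + (16) + (-48) + (32) = -208.
Reducing mod 11: -208 ≡ 1 (mod 11).
Since F(a, b, c) ≡ 1 ≠ 0 (mod 11), P does NOT lie on the curve.


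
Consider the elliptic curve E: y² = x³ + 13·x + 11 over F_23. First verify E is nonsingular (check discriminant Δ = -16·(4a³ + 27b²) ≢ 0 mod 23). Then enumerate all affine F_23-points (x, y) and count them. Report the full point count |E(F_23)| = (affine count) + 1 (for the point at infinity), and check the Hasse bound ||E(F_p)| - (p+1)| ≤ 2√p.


Affine points = {(1, 5), (1, 18), (3, 10), (3, 13), (4, 9), (4, 14), (6, 11), (6, 12), (7, 10), (7, 13), (8, 11), (8, 12), (9, 11), (9, 12), (11, 6), (11, 17), (12, 3), (12, 20), (13, 10), (13, 13), (14, 4), (14, 19), (15, 4), (15, 19), (17, 4), (17, 19), (21, 0)}; affine count = 27; |E(F_23)| = 28.

Discriminant check: Δ ∝ 4a³ + 27b² = 4·13³ + 27·11² = 4·2197 + 27·121 ≡ 3 (mod 23). Nonzero ⇒ E is nonsingular.
For each x ∈ F_23, compute rhs = x³ + 13·x + 11 mod 23, then count y ∈ F_23 with y² ≡ rhs.
  x = 0: rhs = 11, matching y values: none (0 points).
  x = 1: rhs = 2, matching y values: 5, 18 (2 points).
  x = 2: rhs = 22, matching y values: none (0 points).
  x = 3: rhs = 8, matching y values: 10, 13 (2 points).
  x = 4: rhs = 12, matching y values: 9, 14 (2 points).
  x = 5: rhs = 17, matching y values: none (0 points).
  x = 6: rhs = 6, matching y values: 11, 12 (2 points).
  x = 7: rhs = 8, matching y values: 10, 13 (2 points).
  x = 8: rhs = 6, matching y values: 11, 12 (2 points).
  x = 9: rhs = 6, matching y values: 11, 12 (2 points).
  x = 10: rhs = 14, matching y values: none (0 points).
  x = 11: rhs = 13, matching y values: 6, 17 (2 points).
  x = 12: rhs = 9, matching y values: 3, 20 (2 points).
  x = 13: rhs = 8, matching y values: 10, 13 (2 points).
  x = 14: rhs = 16, matching y values: 4, 19 (2 points).
  x = 15: rhs = 16, matching y values: 4, 19 (2 points).
  x = 16: rhs = 14, matching y values: none (0 points).
  x = 17: rhs = 16, matching y values: 4, 19 (2 points).
  x = 18: rhs = 5, matching y values: none (0 points).
  x = 19: rhs = 10, matching y values: none (0 points).
  x = 20: rhs = 14, matching y values: none (0 points).
  x = 21: rhs = 0, matching y values: 0 (1 points).
  x = 22: rhs = 20, matching y values: none (0 points).
Total affine count: 27.
Full point count |E(F_23)| = 27 + 1 = 28.
Hasse bound: |28 − (23+1)| = |4| = 4 ≤ 2√23 ≈ 9.5917 ✓.


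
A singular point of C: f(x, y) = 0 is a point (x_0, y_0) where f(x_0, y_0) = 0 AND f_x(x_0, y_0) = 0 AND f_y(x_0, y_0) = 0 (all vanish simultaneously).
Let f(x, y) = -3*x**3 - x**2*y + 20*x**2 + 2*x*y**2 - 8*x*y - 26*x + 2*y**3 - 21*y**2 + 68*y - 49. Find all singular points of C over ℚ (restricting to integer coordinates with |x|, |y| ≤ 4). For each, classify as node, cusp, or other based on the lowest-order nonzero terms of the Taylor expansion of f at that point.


Singular points: {(2, 3)}; classification: node.

Compute partial derivatives:
  f_x = -9*x**2 - 2*x*y + 40*x + 2*y**2 - 8*y - 26.
  f_y = -x**2 + 4*x*y - 8*x + 6*y**2 - 42*y + 68.
Scan x_0 ∈ {−4, ..., 4}. For each x_0, f_y(x_0, y) is a polynomial in y; find its integer roots y ∈ {−4, ..., 4}, then test f_x and f at those candidates.
  x = -4: f_y(-4, y) = 6*y**2 - 58*y + 84; no integer root y with |y| ≤ 4.
  x = -3: f_y(-3, y) = 6*y**2 - 54*y + 83; no integer root y with |y| ≤ 4.
  x = -2: f_y(-2, y) = 6*y**2 - 50*y + 80; no integer root y with |y| ≤ 4.
  x = -1: f_y(-1, y) = 6*y**2 - 46*y + 75; no integer root y with |y| ≤ 4.
  x = 0: f_y(0, y) = 6*y**2 - 42*y + 68; no integer root y with |y| ≤ 4.
  x = 1: f_y(1, y) = 6*y**2 - 38*y + 59; no integer root y with |y| ≤ 4.
  x = 2: f_y(2, y) = 6*y**2 - 34*y + 48; vanishes at y ∈ {3}. (2, 3): f_x = 0, f = 0 — SINGULAR.
  x = 3: f_y(3, y) = 6*y**2 - 30*y + 35; no integer root y with |y| ≤ 4.
  x = 4: f_y(4, y) = 6*y**2 - 26*y + 20; vanishes at y ∈ {1}. (4, 1): f_x = -24 ≠ 0.
Only singular point on the grid: (2, 3).
Classify: substitute x = 2 + u, y = 3 + v and expand: f = -3*u**3 - u**2*v - u**2 + 2*u*v**2 + 2*v**3 + v**2.
No constant or linear terms (consistent with a singular point). Quadratic part: -u**2 + v**2. Cubic part: -3*u**3 - u**2*v + 2*u*v**2 + 2*v**3.
The quadratic part v**2 - u**2 = (v − u)(v + u) splits into two distinct linear factors, so there are two distinct tangent lines y − 3 = ±(x − 2) — this is a node (ordinary double point).
Classification: node.


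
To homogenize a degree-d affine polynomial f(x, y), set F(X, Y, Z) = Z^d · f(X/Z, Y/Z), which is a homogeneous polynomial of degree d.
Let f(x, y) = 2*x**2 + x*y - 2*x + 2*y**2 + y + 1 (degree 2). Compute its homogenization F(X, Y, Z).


F(X, Y, Z) = 2*X**2 + X*Y - 2*X*Z + 2*Y**2 + Y*Z + Z**2

deg(f) = 2.
Substitute x = X/Z, y = Y/Z into f, then multiply by Z^2.
  monomial 2·x^2·y^0 ↦ 2·X^2·Y^0·Z^0.
  monomial 1·x^1·y^1 ↦ 1·X^1·Y^1·Z^0.
  monomial -2·x^1·y^0 ↦ -2·X^1·Y^0·Z^1.
  monomial 2·x^0·y^2 ↦ 2·X^0·Y^2·Z^0.
  monomial 1·x^0·y^1 ↦ 1·X^0·Y^1·Z^1.
  monomial 1·x^0·y^0 ↦ 1·X^0·Y^0·Z^2.
Collecting: F(X, Y, Z) = 2*X**2 + X*Y - 2*X*Z + 2*Y**2 + Y*Z + Z**2.


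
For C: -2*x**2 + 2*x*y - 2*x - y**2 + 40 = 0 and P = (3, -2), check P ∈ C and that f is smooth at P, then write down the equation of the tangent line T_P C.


Tangent line at P: -18*x + 10*y + 74 = 0.

Step 1: f(3, -2) = 0, so P lies on C.
Step 2: partial derivatives
  f_x(x, y) = -4*x + 2*y - 2, f_y(x, y) = 2*x - 2*y.
  f_x(P) = -18, f_y(P) = 10 (gradient nonzero, so P is smooth).
Step 3: tangent line at P: -18·(x − 3) + 10·(y − -2) = 0.
Expanding: -18*x + 10*y + 74 = 0.


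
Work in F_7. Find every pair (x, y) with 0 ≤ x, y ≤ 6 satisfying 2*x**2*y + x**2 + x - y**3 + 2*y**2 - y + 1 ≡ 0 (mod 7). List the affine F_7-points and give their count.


Affine F_7-points: {(0, 4), (2, 0), (2, 2), (3, 4), (4, 0), (4, 3), (4, 6)}; count = 7.

For each of the 49 pairs (x, y) ∈ F_7², evaluate f(x, y) mod 7. Record the zeros.
  x = 0: [0↦1, 1↦1, 2↦6, 3↦3, 4↦0, 5↦5, 6↦5]  zeros at y ∈ {4}
  x = 1: [0↦3, 1↦5, 2↦5, 3↦4, 4↦3, 5↦3, 6↦5]  zeros at y ∈ ∅
  x = 2: [0↦0, 1↦1, 2↦0, 3↦5, 4↦3, 5↦2, 6↦3]  zeros at y ∈ {0, 2}
  x = 3: [0↦6, 1↦3, 2↦5, 3↦6, 4↦0, 5↦2, 6↦6]  zeros at y ∈ {4}
  x = 4: [0↦0, 1↦4, 2↦6, 3↦0, 4↦1, 5↦3, 6↦0]  zeros at y ∈ {0, 3, 6}
  x = 5: [0↦3, 1↦4, 2↦3, 3↦1, 4↦6, 5↦5, 6↦6]  zeros at y ∈ ∅
  x = 6: [0↦1, 1↦3, 2↦3, 3↦2, 4↦1, 5↦1, 6↦3]  zeros at y ∈ ∅
Collecting zeros: affine points = {(0, 4), (2, 0), (2, 2), (3, 4), (4, 0), (4, 3), (4, 6)}.
Total count |C(F_7)_aff| = 7.


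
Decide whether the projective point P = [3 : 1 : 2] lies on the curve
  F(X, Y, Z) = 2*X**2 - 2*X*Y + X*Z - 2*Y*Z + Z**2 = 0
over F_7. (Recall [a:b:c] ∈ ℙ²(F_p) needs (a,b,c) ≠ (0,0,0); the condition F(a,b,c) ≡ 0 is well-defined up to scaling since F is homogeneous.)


F(3,1,2) ≡ 4 (mod 7); P is NOT on the curve.

Evaluate F(3, 1, 2) term-by-term (mod 7).
  2*X**2 ↦ 2·9·1·1 = 18
  -2*X*Y ↦ -2·3·1·1 = -6
  X*Z ↦ 1·3·1·2 = 6
  -2*Y*Z ↦ -2·1·1·2 = -4
  Z**2 ↦ 1·1·1·4 = 4
Sum: F(3, 1, 2) = (18) + (-6) + (6) + (-4) + (4) = 18.
Reducing mod 7: 18 ≡ 4 (mod 7).
Since F(a, b, c) ≡ 4 ≠ 0 (mod 7), P does NOT lie on the curve.


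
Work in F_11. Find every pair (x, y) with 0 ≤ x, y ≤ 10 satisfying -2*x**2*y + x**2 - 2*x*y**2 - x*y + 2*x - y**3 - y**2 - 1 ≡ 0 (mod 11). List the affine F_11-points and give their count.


Affine F_11-points: {(0, 6), (1, 8), (4, 8), (5, 1), (7, 9)}; count = 5.

For each of the 121 pairs (x, y) ∈ F_11², evaluate f(x, y) mod 11. Record the zeros.
  x = 0: [0↦10, 1↦8, 2↦9, 3↦7, 4↦7, 5↦3, 6↦0, 7↦3, 8↦6, 9↦3, 10↦10]  zeros at y ∈ {6}
  x = 1: [0↦2, 1↦6, 2↦9, 3↦5, 4↦10, 5↦7, 6↦1, 7↦8, 8↦0, 9↦4, 10↦3]  zeros at y ∈ {8}
  x = 2: [0↦7, 1↦2, 2↦3, 3↦4, 4↦10, 5↦4, 6↦2, 7↦9, 8↦8, 9↦4, 10↦2]  zeros at y ∈ ∅
  x = 3: [0↦3, 1↦7, 2↦2, 3↦4, 4↦7, 5↦5, 6↦3, 7↦6, 8↦8, 9↦3, 10↦7]  zeros at y ∈ ∅
  x = 4: [0↦1, 1↦10, 2↦6, 3↦5, 4↦1, 5↦10, 6↦4, 7↦10, 8↦0, 9↦1, 10↦7]  zeros at y ∈ {8}
  x = 5: [0↦1, 1↦0, 2↦4, 3↦7, 4↦3, 5↦8, 6↦5, 7↦10, 8↦6, 9↦9, 10↦2]  zeros at y ∈ {1}
  x = 6: [0↦3, 1↦10, 2↦7, 3↦10, 4↦2, 5↦10, 6↦6, 7↦6, 8↦4, 9↦5, 10↦3]  zeros at y ∈ ∅
  x = 7: [0↦7, 1↦7, 2↦4, 3↦3, 4↦9, 5↦5, 6↦7, 7↦9, 8↦5, 9↦0, 10↦10]  zeros at y ∈ {9}
  x = 8: [0↦2, 1↦2, 2↦6, 3↦8, 4↦2, 5↦4, 6↦8, 7↦8, 8↦9, 9↦5, 10↦1]  zeros at y ∈ ∅
  x = 9: [0↦10, 1↦6, 2↦2, 3↦3, 4↦3, 5↦7, 6↦9, 7↦3, 8↦5, 9↦9, 10↦9]  zeros at y ∈ ∅
  x = 10: [0↦9, 1↦8, 2↦3, 3↦10, 4↦1, 5↦3, 6↦10, 7↦5, 8↦4, 9↦1, 10↦1]  zeros at y ∈ ∅
Collecting zeros: affine points = {(0, 6), (1, 8), (4, 8), (5, 1), (7, 9)}.
Total count |C(F_11)_aff| = 5.


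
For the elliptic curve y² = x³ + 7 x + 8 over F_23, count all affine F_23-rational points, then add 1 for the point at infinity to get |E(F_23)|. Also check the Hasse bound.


Affine points = {(0, 10), (0, 13), (1, 4), (1, 19), (4, 10), (4, 13), (6, 6), (6, 17), (7, 3), (7, 20), (8, 1), (8, 22), (9, 8), (9, 15), (11, 6), (11, 17), (12, 7), (12, 16), (17, 7), (17, 16), (18, 3), (18, 20), (19, 10), (19, 13), (20, 11), (20, 12), (21, 3), (21, 20), (22, 0)}; affine count = 29; |E(F_23)| = 30.

Discriminant check: Δ ∝ 4a³ + 27b² = 4·7³ + 27·8² = 4·343 + 27·64 ≡ 18 (mod 23). Nonzero ⇒ E is nonsingular.
For each x ∈ F_23, compute rhs = x³ + 7·x + 8 mod 23, then count y ∈ F_23 with y² ≡ rhs.
  x = 0: rhs = 8, matching y values: 10, 13 (2 points).
  x = 1: rhs = 16, matching y values: 4, 19 (2 points).
  x = 2: rhs = 7, matching y values: none (0 points).
  x = 3: rhs = 10, matching y values: none (0 points).
  x = 4: rhs = 8, matching y values: 10, 13 (2 points).
  x = 5: rhs = 7, matching y values: none (0 points).
  x = 6: rhs = 13, matching y values: 6, 17 (2 points).
  x = 7: rhs = 9, matching y values: 3, 20 (2 points).
  x = 8: rhs = 1, matching y values: 1, 22 (2 points).
  x = 9: rhs = 18, matching y values: 8, 15 (2 points).
  x = 10: rhs = 20, matching y values: none (0 points).
  x = 11: rhs = 13, matching y values: 6, 17 (2 points).
  x = 12: rhs = 3, matching y values: 7, 16 (2 points).
  x = 13: rhs = 19, matching y values: none (0 points).
  x = 14: rhs = 21, matching y values: none (0 points).
  x = 15: rhs = 15, matching y values: none (0 points).
  x = 16: rhs = 7, matching y values: none (0 points).
  x = 17: rhs = 3, matching y values: 7, 16 (2 points).
  x = 18: rhs = 9, matching y values: 3, 20 (2 points).
  x = 19: rhs = 8, matching y values: 10, 13 (2 points).
  x = 20: rhs = 6, matching y values: 11, 12 (2 points).
  x = 21: rhs = 9, matching y values: 3, 20 (2 points).
  x = 22: rhs = 0, matching y values: 0 (1 points).
Total affine count: 29.
Full point count |E(F_23)| = 29 + 1 = 30.
Hasse bound: |30 − (23+1)| = |6| = 6 ≤ 2√23 ≈ 9.5917 ✓.


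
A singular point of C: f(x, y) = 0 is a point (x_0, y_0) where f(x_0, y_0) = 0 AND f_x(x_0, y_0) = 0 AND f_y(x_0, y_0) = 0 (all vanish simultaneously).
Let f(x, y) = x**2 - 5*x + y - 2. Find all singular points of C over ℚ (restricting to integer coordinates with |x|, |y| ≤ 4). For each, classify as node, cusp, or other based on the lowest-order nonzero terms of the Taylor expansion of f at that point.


No singular points in the scanned grid; C is smooth there.

Compute partial derivatives:
  f_x = 2*x - 5.
  f_y = 1.
f_y = 1 is a nonzero constant, so f_y never vanishes: no point (x, y) can satisfy f = f_x = f_y = 0. In particular no (x, y) ∈ {−4, ..., 4}² is singular; the curve is smooth.


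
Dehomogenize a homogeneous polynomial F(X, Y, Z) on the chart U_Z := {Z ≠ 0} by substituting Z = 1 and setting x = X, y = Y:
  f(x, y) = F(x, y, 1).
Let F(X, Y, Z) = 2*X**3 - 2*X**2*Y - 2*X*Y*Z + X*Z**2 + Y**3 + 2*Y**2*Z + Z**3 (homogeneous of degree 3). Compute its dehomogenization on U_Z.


f(x, y) = 2*x**3 - 2*x**2*y - 2*x*y + x + y**3 + 2*y**2 + 1

On U_Z we set Z = 1. Each monomial c·X^i·Y^j·Z^k in F becomes c·x^i·y^j·1^k = c·x^i·y^j.
Substituting Z = 1: F(X, Y, 1) = 2*x**3 - 2*x**2*y - 2*x*y + x + y**3 + 2*y**2 + 1.
Note: deg(f) ≤ deg(F) = 3; strict inequality happens when F is divisible by Z (lost terms).


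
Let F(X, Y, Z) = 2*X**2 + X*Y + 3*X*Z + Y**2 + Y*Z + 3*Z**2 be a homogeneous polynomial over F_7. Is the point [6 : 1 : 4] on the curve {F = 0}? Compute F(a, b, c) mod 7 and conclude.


F(6,1,4) ≡ 0 (mod 7); P is on the curve.

Evaluate F(6, 1, 4) term-by-term (mod 7).
  2*X**2 ↦ 2·36·1·1 = 72
  X*Y ↦ 1·6·1·1 = 6
  3*X*Z ↦ 3·6·1·4 = 72
  Y**2 ↦ 1·1·1·1 = 1
  Y*Z ↦ 1·1·1·4 = 4
  3*Z**2 ↦ 3·1·1·16 = 48
Sum: F(6, 1, 4) = (72) + (6) + (72) + (1) + (4) + (48) = 203.
Reducing mod 7: 203 ≡ 0 (mod 7).
Since F(a, b, c) ≡ 0 (mod 7), P lies on the curve.
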